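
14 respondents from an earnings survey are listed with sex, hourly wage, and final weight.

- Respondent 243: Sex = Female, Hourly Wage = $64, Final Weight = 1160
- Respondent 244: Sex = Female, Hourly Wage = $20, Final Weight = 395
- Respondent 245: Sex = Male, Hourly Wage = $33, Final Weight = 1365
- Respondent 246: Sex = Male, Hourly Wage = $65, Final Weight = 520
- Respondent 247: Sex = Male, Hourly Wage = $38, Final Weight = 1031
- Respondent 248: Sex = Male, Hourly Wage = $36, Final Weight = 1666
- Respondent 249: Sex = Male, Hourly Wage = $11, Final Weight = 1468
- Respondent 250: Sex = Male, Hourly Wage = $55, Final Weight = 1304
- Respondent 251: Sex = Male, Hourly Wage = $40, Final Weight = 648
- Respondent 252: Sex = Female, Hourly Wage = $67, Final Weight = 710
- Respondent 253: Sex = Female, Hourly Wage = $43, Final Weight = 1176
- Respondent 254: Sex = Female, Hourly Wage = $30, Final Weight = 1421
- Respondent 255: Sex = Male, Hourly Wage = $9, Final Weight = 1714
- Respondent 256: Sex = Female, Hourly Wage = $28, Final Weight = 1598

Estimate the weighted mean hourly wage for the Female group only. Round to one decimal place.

Female rows: 243, 244, 252, 253, 254, 256
Weighted sum = 64×1160 + 20×395 + 67×710 + 43×1176 + 30×1421 + 28×1598
  = 267652
Sum of weights = 1160 + 395 + 710 + 1176 + 1421 + 1598 = 6460
Weighted mean = 267652 / 6460 = 41.432198

41.4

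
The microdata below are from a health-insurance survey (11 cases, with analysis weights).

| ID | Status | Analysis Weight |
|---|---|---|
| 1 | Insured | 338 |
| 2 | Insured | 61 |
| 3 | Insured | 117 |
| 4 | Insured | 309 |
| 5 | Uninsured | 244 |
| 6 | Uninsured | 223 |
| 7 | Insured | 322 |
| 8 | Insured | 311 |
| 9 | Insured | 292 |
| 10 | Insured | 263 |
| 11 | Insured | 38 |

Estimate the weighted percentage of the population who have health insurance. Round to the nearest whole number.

81

Sum of weights for 'Insured' = 338 + 61 + 117 + 309 + 322 + 311 + 292 + 263 + 38 = 2051
Total weight = 2518
Weighted proportion = 2051 / 2518 = 0.81453535 → 81.453535%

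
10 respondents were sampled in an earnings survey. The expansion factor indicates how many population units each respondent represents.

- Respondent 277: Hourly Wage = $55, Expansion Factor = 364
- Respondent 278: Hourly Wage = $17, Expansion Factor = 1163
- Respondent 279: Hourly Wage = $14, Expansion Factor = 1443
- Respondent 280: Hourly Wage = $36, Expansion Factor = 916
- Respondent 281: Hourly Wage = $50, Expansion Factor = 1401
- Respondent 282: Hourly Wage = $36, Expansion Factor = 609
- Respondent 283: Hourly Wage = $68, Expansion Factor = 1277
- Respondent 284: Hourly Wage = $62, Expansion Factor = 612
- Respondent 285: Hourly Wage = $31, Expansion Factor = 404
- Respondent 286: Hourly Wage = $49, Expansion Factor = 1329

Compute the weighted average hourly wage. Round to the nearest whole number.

41

Weighted sum = 55×364 + 17×1163 + 14×1443 + 36×916 + 50×1401 + 36×609 + 68×1277 + 62×612 + 31×404 + 49×1329
  = 20020 + 19771 + 20202 + 32976 + 70050 + 21924 + 86836 + 37944 + 12524 + 65121 = 387368
Sum of weights = 364 + 1163 + 1443 + 916 + 1401 + 609 + 1277 + 612 + 404 + 1329 = 9518
Weighted mean = 387368 / 9518 = 40.698466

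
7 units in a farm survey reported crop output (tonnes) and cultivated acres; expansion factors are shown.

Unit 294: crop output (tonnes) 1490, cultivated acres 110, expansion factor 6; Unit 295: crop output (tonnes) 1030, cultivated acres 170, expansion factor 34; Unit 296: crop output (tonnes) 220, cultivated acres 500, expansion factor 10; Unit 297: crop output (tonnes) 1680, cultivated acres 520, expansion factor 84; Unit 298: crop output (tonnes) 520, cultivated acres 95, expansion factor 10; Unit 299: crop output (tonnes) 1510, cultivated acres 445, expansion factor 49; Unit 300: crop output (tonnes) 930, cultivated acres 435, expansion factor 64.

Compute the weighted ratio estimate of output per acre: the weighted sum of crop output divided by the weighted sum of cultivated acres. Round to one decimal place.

Σ wᵢ·y = 325990
Σ wᵢ·x = 110×6 + 170×34 + 500×10 + 520×84 + 95×10 + 445×49 + 435×64
  = 660 + 5780 + 5000 + 43680 + 950 + 21805 + 27840 = 105715
Ratio = 325990 / 105715 = 3.0836684

3.1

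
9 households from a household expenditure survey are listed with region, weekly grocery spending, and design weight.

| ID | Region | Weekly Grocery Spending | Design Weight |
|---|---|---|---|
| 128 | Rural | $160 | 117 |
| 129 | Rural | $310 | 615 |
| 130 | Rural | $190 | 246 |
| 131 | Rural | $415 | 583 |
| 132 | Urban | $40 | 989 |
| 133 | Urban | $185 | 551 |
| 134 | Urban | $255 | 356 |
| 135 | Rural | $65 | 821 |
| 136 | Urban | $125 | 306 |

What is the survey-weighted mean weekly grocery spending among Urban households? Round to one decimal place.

122.9

Urban rows: 132, 133, 134, 136
Weighted sum = 40×989 + 185×551 + 255×356 + 125×306
  = 39560 + 101935 + 90780 + 38250 = 270525
Sum of weights = 989 + 551 + 356 + 306 = 2202
Weighted mean = 270525 / 2202 = 122.85422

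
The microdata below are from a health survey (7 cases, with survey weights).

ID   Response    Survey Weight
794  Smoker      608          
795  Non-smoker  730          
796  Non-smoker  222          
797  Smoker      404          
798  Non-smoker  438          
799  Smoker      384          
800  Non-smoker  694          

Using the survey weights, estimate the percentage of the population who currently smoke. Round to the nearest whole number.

Sum of weights for 'Smoker' = 608 + 404 + 384 = 1396
Total weight = 3480
Weighted proportion = 1396 / 3480 = 0.40114943 → 40.114943%

40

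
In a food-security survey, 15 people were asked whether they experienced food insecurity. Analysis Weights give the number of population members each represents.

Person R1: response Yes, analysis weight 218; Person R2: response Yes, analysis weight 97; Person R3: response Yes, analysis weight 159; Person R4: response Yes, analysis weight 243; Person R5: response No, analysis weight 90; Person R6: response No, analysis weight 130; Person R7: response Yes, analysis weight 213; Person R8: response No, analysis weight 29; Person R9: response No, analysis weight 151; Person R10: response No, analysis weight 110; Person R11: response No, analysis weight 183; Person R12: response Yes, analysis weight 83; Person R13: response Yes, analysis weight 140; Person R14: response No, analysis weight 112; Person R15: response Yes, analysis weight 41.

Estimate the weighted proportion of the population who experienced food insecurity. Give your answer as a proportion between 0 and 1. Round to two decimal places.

0.60

Sum of weights for 'Yes' = 218 + 97 + 159 + 243 + 213 + 83 + 140 + 41 = 1194
Total weight = 1999
Weighted proportion = 1194 / 1999 = 0.59729865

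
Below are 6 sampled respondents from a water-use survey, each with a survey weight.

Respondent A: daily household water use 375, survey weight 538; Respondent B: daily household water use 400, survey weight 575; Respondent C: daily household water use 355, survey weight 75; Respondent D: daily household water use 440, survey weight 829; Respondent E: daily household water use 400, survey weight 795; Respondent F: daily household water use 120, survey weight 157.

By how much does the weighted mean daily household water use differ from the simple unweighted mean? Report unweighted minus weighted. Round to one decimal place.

-42.4

Unweighted sum = 375 + 400 + 355 + 440 + 400 + 120 = 2090
Unweighted mean = 2090 / 6 = 348.33333
Weighted sum = 375×538 + 400×575 + 355×75 + 440×829 + 400×795 + 120×157
  = 201750 + 230000 + 26625 + 364760 + 318000 + 18840 = 1159975
Sum of weights = 538 + 575 + 75 + 829 + 795 + 157 = 2969
Weighted mean = 1159975 / 2969 = 390.69552
Difference (unweighted minus weighted) = -42.362187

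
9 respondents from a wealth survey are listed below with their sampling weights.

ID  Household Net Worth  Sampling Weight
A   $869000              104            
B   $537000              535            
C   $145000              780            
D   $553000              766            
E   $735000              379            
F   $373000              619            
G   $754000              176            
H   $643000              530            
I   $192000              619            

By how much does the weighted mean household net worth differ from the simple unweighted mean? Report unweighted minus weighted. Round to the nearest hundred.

Unweighted sum = 4801000
Unweighted mean = 4801000 / 9 = 533444.44
Weighted sum = 869000×104 + 537000×535 + 145000×780 + 553000×766 + 735000×379 + 373000×619 + 754000×176 + 643000×530 + 192000×619
  = 2016163000
Sum of weights = 104 + 535 + 780 + 766 + 379 + 619 + 176 + 530 + 619 = 4508
Weighted mean = 2016163000 / 4508 = 447241.13
Difference (unweighted minus weighted) = 86203.318

86200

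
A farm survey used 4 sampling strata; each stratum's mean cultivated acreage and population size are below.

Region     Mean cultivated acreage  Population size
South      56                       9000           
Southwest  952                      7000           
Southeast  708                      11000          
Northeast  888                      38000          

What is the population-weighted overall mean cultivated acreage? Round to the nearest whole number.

749

Σ Nₕ·x̄ₕ = 56×9000 + 952×7000 + 708×11000 + 888×38000
  = 504000 + 6664000 + 7788000 + 33744000 = 48700000
Σ Nₕ = 65000
Overall mean = 48700000 / 65000 = 749.23077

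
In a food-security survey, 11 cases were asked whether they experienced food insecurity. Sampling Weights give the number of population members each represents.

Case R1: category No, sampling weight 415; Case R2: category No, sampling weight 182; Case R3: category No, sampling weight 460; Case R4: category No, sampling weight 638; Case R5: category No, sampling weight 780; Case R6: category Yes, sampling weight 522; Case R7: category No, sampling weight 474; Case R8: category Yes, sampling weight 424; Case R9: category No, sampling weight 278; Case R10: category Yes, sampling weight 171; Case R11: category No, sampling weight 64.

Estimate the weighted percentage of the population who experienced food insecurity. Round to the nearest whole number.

Sum of weights for 'Yes' = 522 + 424 + 171 = 1117
Total weight = 415 + 182 + 460 + 638 + 780 + 522 + 474 + 424 + 278 + 171 + 64 = 4408
Weighted proportion = 1117 / 4408 = 0.2534029 → 25.34029%

25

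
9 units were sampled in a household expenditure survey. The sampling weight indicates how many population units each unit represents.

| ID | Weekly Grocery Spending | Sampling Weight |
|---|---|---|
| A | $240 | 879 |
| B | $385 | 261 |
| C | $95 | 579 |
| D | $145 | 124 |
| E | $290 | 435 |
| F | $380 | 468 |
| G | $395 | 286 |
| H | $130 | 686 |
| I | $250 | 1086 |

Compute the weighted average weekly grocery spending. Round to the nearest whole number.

242

Weighted sum = 240×879 + 385×261 + 95×579 + 145×124 + 290×435 + 380×468 + 395×286 + 130×686 + 250×1086
  = 1162070
Sum of weights = 879 + 261 + 579 + 124 + 435 + 468 + 286 + 686 + 1086 = 4804
Weighted mean = 1162070 / 4804 = 241.89634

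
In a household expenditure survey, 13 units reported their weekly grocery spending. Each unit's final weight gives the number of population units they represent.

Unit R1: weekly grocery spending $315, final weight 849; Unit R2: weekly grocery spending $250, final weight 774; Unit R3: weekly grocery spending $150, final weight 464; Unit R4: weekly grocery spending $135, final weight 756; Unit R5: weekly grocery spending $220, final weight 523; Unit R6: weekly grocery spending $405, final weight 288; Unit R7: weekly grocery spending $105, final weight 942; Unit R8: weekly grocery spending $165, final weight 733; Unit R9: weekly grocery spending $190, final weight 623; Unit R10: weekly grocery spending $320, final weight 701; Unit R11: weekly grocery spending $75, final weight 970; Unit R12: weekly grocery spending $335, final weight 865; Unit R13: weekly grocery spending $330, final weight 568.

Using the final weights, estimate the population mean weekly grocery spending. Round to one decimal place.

Weighted sum = 1976805
Sum of weights = 9056
Weighted mean = 1976805 / 9056 = 218.28677

218.3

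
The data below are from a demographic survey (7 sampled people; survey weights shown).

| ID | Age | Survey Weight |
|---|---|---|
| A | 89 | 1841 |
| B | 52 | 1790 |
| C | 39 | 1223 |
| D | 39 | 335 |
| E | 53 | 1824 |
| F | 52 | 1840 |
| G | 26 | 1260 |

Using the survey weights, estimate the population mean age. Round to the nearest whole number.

Weighted sum = 89×1841 + 52×1790 + 39×1223 + 39×335 + 53×1824 + 52×1840 + 26×1260
  = 163849 + 93080 + 47697 + 13065 + 96672 + 95680 + 32760 = 542803
Sum of weights = 10113
Weighted mean = 542803 / 10113 = 53.673786

54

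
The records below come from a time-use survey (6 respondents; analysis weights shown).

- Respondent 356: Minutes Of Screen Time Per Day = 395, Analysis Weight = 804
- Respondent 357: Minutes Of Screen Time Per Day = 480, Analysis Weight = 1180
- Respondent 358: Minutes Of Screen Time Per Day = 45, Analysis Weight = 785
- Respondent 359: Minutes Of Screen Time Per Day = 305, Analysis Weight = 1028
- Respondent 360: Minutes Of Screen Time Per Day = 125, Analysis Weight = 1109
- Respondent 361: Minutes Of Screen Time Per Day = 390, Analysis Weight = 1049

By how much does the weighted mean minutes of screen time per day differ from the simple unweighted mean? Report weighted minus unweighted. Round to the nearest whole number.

Unweighted sum = 1740
Unweighted mean = 1740 / 6 = 290
Weighted sum = 395×804 + 480×1180 + 45×785 + 305×1028 + 125×1109 + 390×1049
  = 317580 + 566400 + 35325 + 313540 + 138625 + 409110 = 1780580
Sum of weights = 804 + 1180 + 785 + 1028 + 1109 + 1049 = 5955
Weighted mean = 1780580 / 5955 = 299.00588
Difference (weighted minus unweighted) = 9.0058774

9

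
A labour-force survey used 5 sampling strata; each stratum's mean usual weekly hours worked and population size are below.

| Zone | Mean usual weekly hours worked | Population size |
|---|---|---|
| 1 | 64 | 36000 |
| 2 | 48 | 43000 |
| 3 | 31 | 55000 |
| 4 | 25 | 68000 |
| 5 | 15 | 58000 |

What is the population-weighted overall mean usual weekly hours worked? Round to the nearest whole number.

33

Σ Nₕ·x̄ₕ = 64×36000 + 48×43000 + 31×55000 + 25×68000 + 15×58000
  = 2304000 + 2064000 + 1705000 + 1700000 + 870000 = 8643000
Σ Nₕ = 36000 + 43000 + 55000 + 68000 + 58000 = 260000
Overall mean = 8643000 / 260000 = 33.242308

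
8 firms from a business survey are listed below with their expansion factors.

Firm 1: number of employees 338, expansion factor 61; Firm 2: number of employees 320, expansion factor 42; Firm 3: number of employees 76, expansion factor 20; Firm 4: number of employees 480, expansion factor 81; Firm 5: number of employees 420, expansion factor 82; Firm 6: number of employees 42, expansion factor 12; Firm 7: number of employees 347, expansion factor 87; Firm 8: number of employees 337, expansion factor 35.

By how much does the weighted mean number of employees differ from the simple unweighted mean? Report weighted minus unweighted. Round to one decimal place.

65.4

Unweighted sum = 2360
Unweighted mean = 2360 / 8 = 295
Weighted sum = 151386
Sum of weights = 61 + 42 + 20 + 81 + 82 + 12 + 87 + 35 = 420
Weighted mean = 151386 / 420 = 360.44286
Difference (weighted minus unweighted) = 65.442857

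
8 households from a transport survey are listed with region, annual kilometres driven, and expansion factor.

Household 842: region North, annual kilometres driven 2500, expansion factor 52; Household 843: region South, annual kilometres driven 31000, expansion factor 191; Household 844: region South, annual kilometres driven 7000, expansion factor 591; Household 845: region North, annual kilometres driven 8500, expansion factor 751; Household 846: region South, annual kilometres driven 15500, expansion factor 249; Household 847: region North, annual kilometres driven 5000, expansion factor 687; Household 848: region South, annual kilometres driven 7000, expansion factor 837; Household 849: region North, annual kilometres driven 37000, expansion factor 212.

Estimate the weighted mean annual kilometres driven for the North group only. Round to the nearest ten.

North rows: 842, 845, 847, 849
Weighted sum = 2500×52 + 8500×751 + 5000×687 + 37000×212
  = 130000 + 6383500 + 3435000 + 7844000 = 17792500
Sum of weights = 52 + 751 + 687 + 212 = 1702
Weighted mean = 17792500 / 1702 = 10453.878

10450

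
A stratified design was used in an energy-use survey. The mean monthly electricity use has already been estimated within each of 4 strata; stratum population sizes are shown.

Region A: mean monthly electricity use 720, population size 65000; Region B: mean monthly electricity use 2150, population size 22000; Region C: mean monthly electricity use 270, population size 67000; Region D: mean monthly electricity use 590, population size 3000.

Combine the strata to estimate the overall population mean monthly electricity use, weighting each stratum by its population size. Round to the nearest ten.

730

Σ Nₕ·x̄ₕ = 720×65000 + 2150×22000 + 270×67000 + 590×3000
  = 46800000 + 47300000 + 18090000 + 1770000 = 113960000
Σ Nₕ = 65000 + 22000 + 67000 + 3000 = 157000
Overall mean = 113960000 / 157000 = 725.85987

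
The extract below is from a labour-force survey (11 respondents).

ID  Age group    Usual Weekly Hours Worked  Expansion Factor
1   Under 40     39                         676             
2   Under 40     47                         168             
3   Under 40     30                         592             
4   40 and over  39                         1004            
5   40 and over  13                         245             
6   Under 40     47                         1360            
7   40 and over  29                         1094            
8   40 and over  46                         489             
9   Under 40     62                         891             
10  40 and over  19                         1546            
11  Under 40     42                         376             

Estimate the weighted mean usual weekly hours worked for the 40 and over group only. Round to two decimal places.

28.77

40 and over rows: 4, 5, 7, 8, 10
Weighted sum = 39×1004 + 13×245 + 29×1094 + 46×489 + 19×1546
  = 39156 + 3185 + 31726 + 22494 + 29374 = 125935
Sum of weights = 1004 + 245 + 1094 + 489 + 1546 = 4378
Weighted mean = 125935 / 4378 = 28.765418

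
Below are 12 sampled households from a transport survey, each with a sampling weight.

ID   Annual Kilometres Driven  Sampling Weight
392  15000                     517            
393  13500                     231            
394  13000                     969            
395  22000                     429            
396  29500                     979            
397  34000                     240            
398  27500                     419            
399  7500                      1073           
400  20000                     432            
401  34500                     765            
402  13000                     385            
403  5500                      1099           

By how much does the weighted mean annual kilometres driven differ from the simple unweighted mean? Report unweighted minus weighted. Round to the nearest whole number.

Unweighted sum = 15000 + 13500 + 13000 + 22000 + 29500 + 34000 + 27500 + 7500 + 20000 + 34500 + 13000 + 5500 = 235000
Unweighted mean = 235000 / 12 = 19583.333
Weighted sum = 15000×517 + 13500×231 + 13000×969 + 22000×429 + 29500×979 + 34000×240 + 27500×419 + 7500×1073 + 20000×432 + 34500×765 + 13000×385 + 5500×1099
  = 135601000
Sum of weights = 7538
Weighted mean = 135601000 / 7538 = 17988.989
Difference (unweighted minus weighted) = 1594.3442

1594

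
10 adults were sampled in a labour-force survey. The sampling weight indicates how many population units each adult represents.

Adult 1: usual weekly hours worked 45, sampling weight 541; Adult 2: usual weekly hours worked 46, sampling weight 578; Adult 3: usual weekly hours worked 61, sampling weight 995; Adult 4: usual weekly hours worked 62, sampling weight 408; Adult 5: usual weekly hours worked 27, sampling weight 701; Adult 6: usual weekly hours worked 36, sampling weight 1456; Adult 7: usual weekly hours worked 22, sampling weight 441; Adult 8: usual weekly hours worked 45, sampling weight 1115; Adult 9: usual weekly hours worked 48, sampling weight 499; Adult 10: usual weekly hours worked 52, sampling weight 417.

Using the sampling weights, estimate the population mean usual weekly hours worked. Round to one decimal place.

43.9

Weighted sum = 45×541 + 46×578 + 61×995 + 62×408 + 27×701 + 36×1456 + 22×441 + 45×1115 + 48×499 + 52×417
  = 313780
Sum of weights = 541 + 578 + 995 + 408 + 701 + 1456 + 441 + 1115 + 499 + 417 = 7151
Weighted mean = 313780 / 7151 = 43.879178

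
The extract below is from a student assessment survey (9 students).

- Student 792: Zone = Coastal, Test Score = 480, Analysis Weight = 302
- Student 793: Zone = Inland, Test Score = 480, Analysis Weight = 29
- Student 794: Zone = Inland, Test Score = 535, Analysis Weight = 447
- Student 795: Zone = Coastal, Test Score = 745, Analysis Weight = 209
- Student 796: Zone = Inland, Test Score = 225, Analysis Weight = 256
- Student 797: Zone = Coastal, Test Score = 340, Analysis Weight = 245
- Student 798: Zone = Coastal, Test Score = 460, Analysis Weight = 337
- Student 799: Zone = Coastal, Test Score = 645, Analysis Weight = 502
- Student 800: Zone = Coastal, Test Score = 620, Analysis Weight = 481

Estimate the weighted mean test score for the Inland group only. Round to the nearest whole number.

424

Inland rows: 793, 794, 796
Weighted sum = 480×29 + 535×447 + 225×256
  = 13920 + 239145 + 57600 = 310665
Sum of weights = 732
Weighted mean = 310665 / 732 = 424.40574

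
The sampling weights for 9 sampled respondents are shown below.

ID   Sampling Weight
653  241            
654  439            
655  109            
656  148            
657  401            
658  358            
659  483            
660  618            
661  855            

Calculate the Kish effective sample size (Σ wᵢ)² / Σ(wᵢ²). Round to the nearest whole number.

Σ wᵢ = 241 + 439 + 109 + 148 + 401 + 358 + 483 + 618 + 855 = 3652
Σ wᵢ² = 58081 + 192721 + 11881 + 21904 + 160801 + 128164 + 233289 + 381924 + 731025 = 1919790
n_eff = 3652² / 1919790 = 13337104 / 1919790 = 6.9471682

7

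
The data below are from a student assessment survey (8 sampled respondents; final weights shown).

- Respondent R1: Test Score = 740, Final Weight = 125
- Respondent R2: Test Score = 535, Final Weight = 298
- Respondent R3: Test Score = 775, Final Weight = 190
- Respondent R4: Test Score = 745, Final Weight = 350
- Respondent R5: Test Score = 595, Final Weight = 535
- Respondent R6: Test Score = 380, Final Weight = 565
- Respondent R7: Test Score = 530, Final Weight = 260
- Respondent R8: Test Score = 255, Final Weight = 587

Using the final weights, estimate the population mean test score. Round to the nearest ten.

510

Weighted sum = 740×125 + 535×298 + 775×190 + 745×350 + 595×535 + 380×565 + 530×260 + 255×587
  = 92500 + 159430 + 147250 + 260750 + 318325 + 214700 + 137800 + 149685 = 1480440
Sum of weights = 125 + 298 + 190 + 350 + 535 + 565 + 260 + 587 = 2910
Weighted mean = 1480440 / 2910 = 508.74227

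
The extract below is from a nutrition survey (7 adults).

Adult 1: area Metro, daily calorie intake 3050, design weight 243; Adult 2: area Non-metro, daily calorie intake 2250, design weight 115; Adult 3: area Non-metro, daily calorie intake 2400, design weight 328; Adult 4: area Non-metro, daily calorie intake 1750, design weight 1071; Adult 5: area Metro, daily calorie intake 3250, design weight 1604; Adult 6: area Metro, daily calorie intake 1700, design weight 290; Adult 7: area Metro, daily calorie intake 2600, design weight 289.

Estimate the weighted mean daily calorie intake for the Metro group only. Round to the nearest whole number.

2967

Metro rows: 1, 5, 6, 7
Weighted sum = 3050×243 + 3250×1604 + 1700×290 + 2600×289
  = 741150 + 5213000 + 493000 + 751400 = 7198550
Sum of weights = 243 + 1604 + 290 + 289 = 2426
Weighted mean = 7198550 / 2426 = 2967.2506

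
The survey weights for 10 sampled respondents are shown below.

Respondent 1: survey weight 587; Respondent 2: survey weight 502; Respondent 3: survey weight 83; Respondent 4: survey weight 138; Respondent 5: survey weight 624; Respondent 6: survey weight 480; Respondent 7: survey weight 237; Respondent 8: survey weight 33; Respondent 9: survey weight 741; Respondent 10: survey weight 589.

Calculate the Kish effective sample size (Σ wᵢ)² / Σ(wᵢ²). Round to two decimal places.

Σ wᵢ = 587 + 502 + 83 + 138 + 624 + 480 + 237 + 33 + 741 + 589 = 4014
Σ wᵢ² = 344569 + 252004 + 6889 + 19044 + 389376 + 230400 + 56169 + 1089 + 549081 + 346921 = 2195542
n_eff = 4014² / 2195542 = 16112196 / 2195542 = 7.3385961

7.34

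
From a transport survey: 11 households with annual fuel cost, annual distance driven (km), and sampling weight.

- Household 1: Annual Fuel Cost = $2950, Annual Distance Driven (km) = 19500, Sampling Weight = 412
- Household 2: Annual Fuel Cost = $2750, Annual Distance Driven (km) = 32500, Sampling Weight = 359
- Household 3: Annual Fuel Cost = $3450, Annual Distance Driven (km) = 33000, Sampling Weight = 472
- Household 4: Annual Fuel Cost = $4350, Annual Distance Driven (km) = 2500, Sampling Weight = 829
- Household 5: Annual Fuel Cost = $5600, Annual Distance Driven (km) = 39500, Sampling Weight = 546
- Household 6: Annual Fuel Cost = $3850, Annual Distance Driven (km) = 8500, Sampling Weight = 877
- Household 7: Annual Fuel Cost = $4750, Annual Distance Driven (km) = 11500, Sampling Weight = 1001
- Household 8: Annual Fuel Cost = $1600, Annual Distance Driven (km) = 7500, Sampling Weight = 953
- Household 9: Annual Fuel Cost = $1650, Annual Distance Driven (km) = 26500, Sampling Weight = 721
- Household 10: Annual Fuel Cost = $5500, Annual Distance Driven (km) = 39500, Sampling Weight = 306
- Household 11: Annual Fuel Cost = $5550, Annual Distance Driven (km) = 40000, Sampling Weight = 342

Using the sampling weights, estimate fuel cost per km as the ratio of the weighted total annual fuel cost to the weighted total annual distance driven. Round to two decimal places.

Σ wᵢ·y = 2950×412 + 2750×359 + 3450×472 + 4350×829 + 5600×546 + 3850×877 + 4750×1001 + 1600×953 + 1650×721 + 5500×306 + 5550×342
  = 24921550
Σ wᵢ·x = 19500×412 + 32500×359 + 33000×472 + 2500×829 + 39500×546 + 8500×877 + 11500×1001 + 7500×953 + 26500×721 + 39500×306 + 40000×342
  = 129904000
Ratio = 24921550 / 129904000 = 0.1918459

0.19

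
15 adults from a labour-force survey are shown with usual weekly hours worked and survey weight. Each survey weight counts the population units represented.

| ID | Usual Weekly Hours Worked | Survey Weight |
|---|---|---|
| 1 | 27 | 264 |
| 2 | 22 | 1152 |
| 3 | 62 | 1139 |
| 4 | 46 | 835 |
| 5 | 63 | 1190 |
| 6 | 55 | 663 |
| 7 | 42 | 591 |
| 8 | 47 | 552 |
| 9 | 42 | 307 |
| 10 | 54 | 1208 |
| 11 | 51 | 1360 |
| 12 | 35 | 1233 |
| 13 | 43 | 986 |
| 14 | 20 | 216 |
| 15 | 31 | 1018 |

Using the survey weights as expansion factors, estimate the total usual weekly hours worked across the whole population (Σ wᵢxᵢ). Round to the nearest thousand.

573000

Weighted total = 572618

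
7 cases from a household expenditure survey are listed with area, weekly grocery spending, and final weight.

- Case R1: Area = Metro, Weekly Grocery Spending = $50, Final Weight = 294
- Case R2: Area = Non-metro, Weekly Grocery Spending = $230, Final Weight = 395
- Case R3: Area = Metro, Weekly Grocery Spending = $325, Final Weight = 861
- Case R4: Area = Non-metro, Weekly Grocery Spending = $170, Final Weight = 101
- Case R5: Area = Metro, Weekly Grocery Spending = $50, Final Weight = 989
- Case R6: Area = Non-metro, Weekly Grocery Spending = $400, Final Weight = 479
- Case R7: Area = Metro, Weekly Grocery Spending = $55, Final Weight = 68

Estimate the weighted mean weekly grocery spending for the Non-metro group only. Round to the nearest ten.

310

Non-metro rows: R2, R4, R6
Weighted sum = 230×395 + 170×101 + 400×479
  = 90850 + 17170 + 191600 = 299620
Sum of weights = 395 + 101 + 479 = 975
Weighted mean = 299620 / 975 = 307.30256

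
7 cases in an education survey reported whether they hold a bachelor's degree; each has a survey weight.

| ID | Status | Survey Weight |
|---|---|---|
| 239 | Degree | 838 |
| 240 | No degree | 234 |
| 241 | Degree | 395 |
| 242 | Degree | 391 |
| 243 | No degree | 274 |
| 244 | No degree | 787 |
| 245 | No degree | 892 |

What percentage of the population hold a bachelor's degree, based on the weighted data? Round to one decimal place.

42.6

Sum of weights for 'Degree' = 838 + 395 + 391 = 1624
Total weight = 838 + 234 + 395 + 391 + 274 + 787 + 892 = 3811
Weighted proportion = 1624 / 3811 = 0.42613487 → 42.613487%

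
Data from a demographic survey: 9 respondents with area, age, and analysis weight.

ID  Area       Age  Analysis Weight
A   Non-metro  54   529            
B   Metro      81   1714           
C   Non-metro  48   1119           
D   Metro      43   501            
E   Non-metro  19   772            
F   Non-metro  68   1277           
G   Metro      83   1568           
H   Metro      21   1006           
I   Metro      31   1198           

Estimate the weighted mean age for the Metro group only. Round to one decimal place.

58.3

Metro rows: B, D, G, H, I
Weighted sum = 348785
Sum of weights = 1714 + 501 + 1568 + 1006 + 1198 = 5987
Weighted mean = 348785 / 5987 = 58.257057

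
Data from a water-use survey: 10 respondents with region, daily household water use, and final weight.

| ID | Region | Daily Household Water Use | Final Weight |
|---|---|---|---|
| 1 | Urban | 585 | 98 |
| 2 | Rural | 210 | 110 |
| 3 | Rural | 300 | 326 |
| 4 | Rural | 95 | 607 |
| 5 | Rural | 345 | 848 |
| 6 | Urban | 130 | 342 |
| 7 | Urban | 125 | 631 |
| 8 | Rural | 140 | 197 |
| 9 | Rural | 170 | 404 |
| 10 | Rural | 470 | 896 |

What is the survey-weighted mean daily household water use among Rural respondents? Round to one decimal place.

291.8

Rural rows: 2, 3, 4, 5, 8, 9, 10
Weighted sum = 210×110 + 300×326 + 95×607 + 345×848 + 140×197 + 170×404 + 470×896
  = 23100 + 97800 + 57665 + 292560 + 27580 + 68680 + 421120 = 988505
Sum of weights = 110 + 326 + 607 + 848 + 197 + 404 + 896 = 3388
Weighted mean = 988505 / 3388 = 291.76653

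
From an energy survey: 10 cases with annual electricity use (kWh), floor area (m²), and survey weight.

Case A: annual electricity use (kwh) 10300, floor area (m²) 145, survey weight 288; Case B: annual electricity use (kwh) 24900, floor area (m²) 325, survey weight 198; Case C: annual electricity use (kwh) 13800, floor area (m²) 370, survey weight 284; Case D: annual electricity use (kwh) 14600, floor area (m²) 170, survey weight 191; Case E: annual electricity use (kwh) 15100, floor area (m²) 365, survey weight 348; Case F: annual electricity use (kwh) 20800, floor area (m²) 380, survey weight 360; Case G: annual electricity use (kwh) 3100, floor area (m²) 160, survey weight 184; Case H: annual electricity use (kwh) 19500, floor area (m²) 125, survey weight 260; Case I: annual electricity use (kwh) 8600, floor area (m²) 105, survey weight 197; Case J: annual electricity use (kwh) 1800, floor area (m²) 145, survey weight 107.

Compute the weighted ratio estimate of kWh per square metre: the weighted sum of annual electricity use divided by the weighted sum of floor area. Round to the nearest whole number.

Σ wᵢ·y = 34874400
Σ wᵢ·x = 145×288 + 325×198 + 370×284 + 170×191 + 365×348 + 380×360 + 160×184 + 125×260 + 105×197 + 145×107
  = 41760 + 64350 + 105080 + 32470 + 127020 + 136800 + 29440 + 32500 + 20685 + 15515 = 605620
Ratio = 34874400 / 605620 = 57.584624

58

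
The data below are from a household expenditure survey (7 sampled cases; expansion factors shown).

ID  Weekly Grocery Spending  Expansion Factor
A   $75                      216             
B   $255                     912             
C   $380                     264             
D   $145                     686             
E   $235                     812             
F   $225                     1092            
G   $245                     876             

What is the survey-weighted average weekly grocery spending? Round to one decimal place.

Weighted sum = 75×216 + 255×912 + 380×264 + 145×686 + 235×812 + 225×1092 + 245×876
  = 16200 + 232560 + 100320 + 99470 + 190820 + 245700 + 214620 = 1099690
Sum of weights = 216 + 912 + 264 + 686 + 812 + 1092 + 876 = 4858
Weighted mean = 1099690 / 4858 = 226.36682

226.4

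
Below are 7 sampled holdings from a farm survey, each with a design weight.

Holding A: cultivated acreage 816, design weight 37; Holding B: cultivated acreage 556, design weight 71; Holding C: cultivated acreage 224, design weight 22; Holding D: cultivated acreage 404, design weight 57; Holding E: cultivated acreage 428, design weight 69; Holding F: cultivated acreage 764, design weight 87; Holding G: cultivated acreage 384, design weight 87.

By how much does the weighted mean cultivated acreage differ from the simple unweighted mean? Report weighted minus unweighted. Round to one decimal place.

17.1

Unweighted sum = 816 + 556 + 224 + 404 + 428 + 764 + 384 = 3576
Unweighted mean = 3576 / 7 = 510.85714
Weighted sum = 816×37 + 556×71 + 224×22 + 404×57 + 428×69 + 764×87 + 384×87
  = 227032
Sum of weights = 37 + 71 + 22 + 57 + 69 + 87 + 87 = 430
Weighted mean = 227032 / 430 = 527.9814
Difference (weighted minus unweighted) = 17.124252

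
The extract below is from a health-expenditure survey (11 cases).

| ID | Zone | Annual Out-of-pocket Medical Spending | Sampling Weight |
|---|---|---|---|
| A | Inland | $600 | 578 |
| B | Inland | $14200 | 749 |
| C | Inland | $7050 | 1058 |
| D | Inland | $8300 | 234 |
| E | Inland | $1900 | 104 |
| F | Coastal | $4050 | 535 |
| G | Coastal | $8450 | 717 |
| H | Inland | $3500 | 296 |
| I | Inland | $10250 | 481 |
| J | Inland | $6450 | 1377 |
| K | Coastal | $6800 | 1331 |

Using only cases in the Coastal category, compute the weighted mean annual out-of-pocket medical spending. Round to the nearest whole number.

6688

Coastal rows: F, G, K
Weighted sum = 4050×535 + 8450×717 + 6800×1331
  = 17276200
Sum of weights = 535 + 717 + 1331 = 2583
Weighted mean = 17276200 / 2583 = 6688.4243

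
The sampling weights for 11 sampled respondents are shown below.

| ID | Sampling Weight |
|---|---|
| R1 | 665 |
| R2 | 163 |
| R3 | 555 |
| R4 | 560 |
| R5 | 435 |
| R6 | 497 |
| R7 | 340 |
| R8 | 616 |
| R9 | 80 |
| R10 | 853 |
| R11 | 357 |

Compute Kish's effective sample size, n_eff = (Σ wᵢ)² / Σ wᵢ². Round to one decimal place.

9.1

Σ wᵢ = 665 + 163 + 555 + 560 + 435 + 497 + 340 + 616 + 80 + 853 + 357 = 5121
Σ wᵢ² = 2883167
n_eff = 5121² / 2883167 = 26224641 / 2883167 = 9.0957759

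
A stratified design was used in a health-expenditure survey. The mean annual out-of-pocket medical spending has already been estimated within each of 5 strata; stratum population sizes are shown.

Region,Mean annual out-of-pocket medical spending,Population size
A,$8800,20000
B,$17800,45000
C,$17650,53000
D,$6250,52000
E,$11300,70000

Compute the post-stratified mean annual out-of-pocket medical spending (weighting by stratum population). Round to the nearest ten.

Σ Nₕ·x̄ₕ = 8800×20000 + 17800×45000 + 17650×53000 + 6250×52000 + 11300×70000
  = 176000000 + 801000000 + 935450000 + 325000000 + 791000000 = 3028450000
Σ Nₕ = 20000 + 45000 + 53000 + 52000 + 70000 = 240000
Overall mean = 3028450000 / 240000 = 12618.542

12620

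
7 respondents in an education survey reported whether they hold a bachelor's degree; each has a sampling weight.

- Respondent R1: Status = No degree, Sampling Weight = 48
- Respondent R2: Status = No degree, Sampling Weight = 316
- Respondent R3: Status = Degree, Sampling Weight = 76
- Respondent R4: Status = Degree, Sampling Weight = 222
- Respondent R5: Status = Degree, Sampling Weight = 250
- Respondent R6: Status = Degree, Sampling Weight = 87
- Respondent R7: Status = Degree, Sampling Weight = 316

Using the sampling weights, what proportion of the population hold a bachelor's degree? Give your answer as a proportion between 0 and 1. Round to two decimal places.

0.72

Sum of weights for 'Degree' = 76 + 222 + 250 + 87 + 316 = 951
Total weight = 48 + 316 + 76 + 222 + 250 + 87 + 316 = 1315
Weighted proportion = 951 / 1315 = 0.72319392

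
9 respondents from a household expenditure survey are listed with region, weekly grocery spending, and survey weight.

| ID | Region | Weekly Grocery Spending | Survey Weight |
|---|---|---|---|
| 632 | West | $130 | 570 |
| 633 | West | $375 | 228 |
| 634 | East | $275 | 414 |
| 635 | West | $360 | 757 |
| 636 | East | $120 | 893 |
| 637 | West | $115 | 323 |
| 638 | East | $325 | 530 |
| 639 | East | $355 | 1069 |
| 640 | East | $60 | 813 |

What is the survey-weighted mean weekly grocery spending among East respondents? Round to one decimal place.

220.9

East rows: 634, 636, 638, 639, 640
Weighted sum = 275×414 + 120×893 + 325×530 + 355×1069 + 60×813
  = 113850 + 107160 + 172250 + 379495 + 48780 = 821535
Sum of weights = 3719
Weighted mean = 821535 / 3719 = 220.90212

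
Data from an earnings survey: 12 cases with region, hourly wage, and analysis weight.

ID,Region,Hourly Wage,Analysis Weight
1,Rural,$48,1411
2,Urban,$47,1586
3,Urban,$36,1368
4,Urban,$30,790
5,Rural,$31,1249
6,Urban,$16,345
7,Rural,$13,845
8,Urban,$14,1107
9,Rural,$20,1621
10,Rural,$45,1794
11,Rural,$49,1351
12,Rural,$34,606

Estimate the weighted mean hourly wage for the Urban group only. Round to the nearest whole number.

32

Urban rows: 2, 3, 4, 6, 8
Weighted sum = 47×1586 + 36×1368 + 30×790 + 16×345 + 14×1107
  = 74542 + 49248 + 23700 + 5520 + 15498 = 168508
Sum of weights = 1586 + 1368 + 790 + 345 + 1107 = 5196
Weighted mean = 168508 / 5196 = 32.430331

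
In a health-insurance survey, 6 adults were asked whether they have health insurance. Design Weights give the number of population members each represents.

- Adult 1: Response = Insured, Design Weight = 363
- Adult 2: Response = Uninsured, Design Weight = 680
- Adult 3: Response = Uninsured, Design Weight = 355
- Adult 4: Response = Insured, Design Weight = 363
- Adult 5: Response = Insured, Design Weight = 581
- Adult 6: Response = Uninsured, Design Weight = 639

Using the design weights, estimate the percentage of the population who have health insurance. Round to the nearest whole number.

44

Sum of weights for 'Insured' = 363 + 363 + 581 = 1307
Total weight = 363 + 680 + 355 + 363 + 581 + 639 = 2981
Weighted proportion = 1307 / 2981 = 0.43844348 → 43.844348%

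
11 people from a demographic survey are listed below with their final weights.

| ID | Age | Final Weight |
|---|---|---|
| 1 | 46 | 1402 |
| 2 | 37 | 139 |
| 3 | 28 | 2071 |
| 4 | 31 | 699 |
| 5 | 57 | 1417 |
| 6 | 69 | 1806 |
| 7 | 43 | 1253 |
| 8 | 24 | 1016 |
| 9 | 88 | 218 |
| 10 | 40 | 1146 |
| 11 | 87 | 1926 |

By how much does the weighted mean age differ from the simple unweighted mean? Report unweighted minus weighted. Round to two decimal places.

-0.83

Unweighted sum = 46 + 37 + 28 + 31 + 57 + 69 + 43 + 24 + 88 + 40 + 87 = 550
Unweighted mean = 550 / 11 = 50
Weighted sum = 46×1402 + 37×139 + 28×2071 + 31×699 + 57×1417 + 69×1806 + 43×1253 + 24×1016 + 88×218 + 40×1146 + 87×1926
  = 64492 + 5143 + 57988 + 21669 + 80769 + 124614 + 53879 + 24384 + 19184 + 45840 + 167562 = 665524
Sum of weights = 1402 + 139 + 2071 + 699 + 1417 + 1806 + 1253 + 1016 + 218 + 1146 + 1926 = 13093
Weighted mean = 665524 / 13093 = 50.83052
Difference (unweighted minus weighted) = -0.83052013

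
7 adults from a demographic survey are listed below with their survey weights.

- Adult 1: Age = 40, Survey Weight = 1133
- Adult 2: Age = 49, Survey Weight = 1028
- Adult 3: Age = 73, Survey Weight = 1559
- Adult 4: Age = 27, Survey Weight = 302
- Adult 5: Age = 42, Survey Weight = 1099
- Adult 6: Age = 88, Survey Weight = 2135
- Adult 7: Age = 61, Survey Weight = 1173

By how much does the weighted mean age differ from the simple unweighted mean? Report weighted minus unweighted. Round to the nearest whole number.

Unweighted sum = 40 + 49 + 73 + 27 + 42 + 88 + 61 = 380
Unweighted mean = 380 / 7 = 54.285714
Weighted sum = 40×1133 + 49×1028 + 73×1559 + 27×302 + 42×1099 + 88×2135 + 61×1173
  = 523244
Sum of weights = 8429
Weighted mean = 523244 / 8429 = 62.07664
Difference (weighted minus unweighted) = 7.7909259

8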